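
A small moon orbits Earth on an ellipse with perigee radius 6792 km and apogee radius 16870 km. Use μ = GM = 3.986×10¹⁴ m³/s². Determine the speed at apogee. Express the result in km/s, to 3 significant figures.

v ≈ 3.68 km/s

Semi-major axis a = (r_p + r_a)/2 = 11831 km = 1.183×10⁷ m.
Vis-viva: v² = μ(2/r − 1/a) = 3.986×10¹⁴ × (1.186×10⁻⁷ − 8.452×10⁻⁸) = 1.356×10⁷ m²/s².
v = 3683 m/s = 3.683 km/s.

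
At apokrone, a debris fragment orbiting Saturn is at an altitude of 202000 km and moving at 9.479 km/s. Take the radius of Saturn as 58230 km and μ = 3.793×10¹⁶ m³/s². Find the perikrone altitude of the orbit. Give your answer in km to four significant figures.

r_a = 58230 + 202000 = 2.6023×10⁵ km = 2.602×10⁸ m.
Specific energy ε = v²/2 − μ/r = -1.008×10⁸ J/kg, so a = −μ/(2ε) = 1.881×10⁸ m.
The apsides satisfy r_p + r_a = 2a, so the perikrone radius is 2a − r_a = 1.159×10⁸ m = 1.1595×10⁵ km.
Perikrone altitude = 1.1595×10⁵ − 58230 = 57718 km.

perikrone altitude ≈ 57720 km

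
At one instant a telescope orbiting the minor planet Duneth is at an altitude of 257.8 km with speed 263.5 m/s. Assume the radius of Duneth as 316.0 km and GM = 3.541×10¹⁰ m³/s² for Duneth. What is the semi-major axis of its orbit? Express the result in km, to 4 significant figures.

r = 316.0 + 257.8 = 573.80 km = 5.738×10⁵ m.
Specific orbital energy ε = v²/2 − μ/r = (263.5)²/2 − 3.541×10¹⁰/5.738×10⁵ = -2.700×10⁴ J/kg.
Since ε = −μ/(2a), a = −μ/(2ε) = 6.559×10⁵ m = 655.86 km.

a ≈ 655.9 km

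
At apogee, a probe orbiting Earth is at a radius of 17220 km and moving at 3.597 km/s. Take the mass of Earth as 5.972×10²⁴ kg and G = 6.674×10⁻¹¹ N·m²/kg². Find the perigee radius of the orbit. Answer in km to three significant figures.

μ = GM = 6.674×10⁻¹¹ × 5.972×10²⁴ = 3.986×10¹⁴ m³/s².
r_a = 1.722×10⁷ m.
Specific energy ε = v²/2 − μ/r = -1.668×10⁷ J/kg, so a = −μ/(2ε) = 1.195×10⁷ m.
The apsides satisfy r_p + r_a = 2a, so the perigee radius is 2a − r_a = 6.680×10⁶ m = 6680.0 km.

perigee radius ≈ 6680 km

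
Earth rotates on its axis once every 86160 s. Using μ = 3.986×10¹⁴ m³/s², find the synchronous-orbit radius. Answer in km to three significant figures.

A synchronous orbit has period T, so by Kepler's third law a = (μT²/4π²)^(1/3).
μT²/4π² = 3.986×10¹⁴ × (8.616×10⁴)² / 39.48 = 7.495×10²² m³.
a = 4.216×10⁷ m = 42163 km.

r_sync ≈ 42200 km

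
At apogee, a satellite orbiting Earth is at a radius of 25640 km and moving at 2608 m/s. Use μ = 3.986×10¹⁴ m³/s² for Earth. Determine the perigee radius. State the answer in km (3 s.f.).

r_a = 2.564×10⁷ m.
Specific energy ε = v²/2 − μ/r = -1.215×10⁷ J/kg, so a = −μ/(2ε) = 1.641×10⁷ m.
The apsides satisfy r_p + r_a = 2a, so the perigee radius is 2a − r_a = 7.180×10⁶ m = 7179.6 km.

perigee radius ≈ 7180 km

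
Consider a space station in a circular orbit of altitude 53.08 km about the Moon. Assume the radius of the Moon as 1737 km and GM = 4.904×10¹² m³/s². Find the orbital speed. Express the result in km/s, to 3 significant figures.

v ≈ 1.66 km/s

r = 1737 + 53.08 = 1790.1 km = 1.7901×10⁶ m.
For a circular orbit v = √(μ/r) = √(4.904×10¹² / 1.790×10⁶) = √(2.740×10⁶) = 1655 m/s.
That is 1.655 km/s.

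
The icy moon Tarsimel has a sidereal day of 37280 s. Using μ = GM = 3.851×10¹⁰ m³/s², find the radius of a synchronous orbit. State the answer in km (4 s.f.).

A synchronous orbit has period T, so by Kepler's third law a = (μT²/4π²)^(1/3).
μT²/4π² = 3.851×10¹⁰ × (3.728×10⁴)² / 39.48 = 1.356×10¹⁸ m³.
a = 1.107×10⁶ m = 1106.8 km.

r_sync ≈ 1107 km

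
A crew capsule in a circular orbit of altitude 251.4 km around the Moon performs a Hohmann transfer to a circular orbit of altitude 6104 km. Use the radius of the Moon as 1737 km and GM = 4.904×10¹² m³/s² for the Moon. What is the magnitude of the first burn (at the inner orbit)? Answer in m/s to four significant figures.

Δv ≈ 413.2 m/s

r₁ = 1737 + 251.4 = 1988.4 km = 1.9884×10⁶ m.
r₂ = 1737 + 6104 = 7841.0 km = 7.8410×10⁶ m.
Transfer ellipse a_t = (r₁ + r₂)/2 = 4.915×10⁶ m.
At r₁: circular v_c1 = √(μ/r₁) = 1570 m/s; transfer-perilune v_p = √[μ(2/r₁ − 1/a_t)] = 1984 m/s.
Δv₁ = v_p − v_c1 = 413.2 m/s.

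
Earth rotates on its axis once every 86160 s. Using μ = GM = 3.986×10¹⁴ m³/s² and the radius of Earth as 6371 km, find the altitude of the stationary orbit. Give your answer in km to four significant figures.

h_sync ≈ 35790 km

A synchronous orbit has period T, so by Kepler's third law a = (μT²/4π²)^(1/3).
μT²/4π² = 3.986×10¹⁴ × (8.616×10⁴)² / 39.48 = 7.495×10²² m³.
a = 4.216×10⁷ m = 42163 km.
Altitude h = a − R = 42163 − 6371 = 35792 km.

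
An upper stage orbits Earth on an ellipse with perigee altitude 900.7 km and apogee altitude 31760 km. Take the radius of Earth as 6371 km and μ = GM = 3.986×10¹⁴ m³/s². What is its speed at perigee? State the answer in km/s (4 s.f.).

r_p = 6371 + 900.7 = 7271.7 km = 7.2717×10⁶ m.
r_a = 6371 + 31760 = 38131 km = 3.8131×10⁷ m.
Semi-major axis a = (r_p + r_a)/2 = 22701 km = 2.270×10⁷ m.
Vis-viva: v² = μ(2/r − 1/a) = 3.986×10¹⁴ × (2.750×10⁻⁷ − 4.405×10⁻⁸) = 9.207×10⁷ m²/s².
v = 9595 m/s = 9.595 km/s.

v ≈ 9.595 km/s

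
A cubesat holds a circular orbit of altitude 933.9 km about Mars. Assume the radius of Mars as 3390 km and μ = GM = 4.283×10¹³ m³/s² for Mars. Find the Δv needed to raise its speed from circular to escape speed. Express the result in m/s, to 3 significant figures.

r = 3390 + 933.9 = 4323.9 km = 4.3239×10⁶ m.
Circular speed v_c = √(μ/r) = 3147 m/s.
Escape speed v_esc = √(2μ/r) = √2 × v_c = 4451 m/s.
Δv = v_esc − v_c = 1304 m/s.

Δv ≈ 1300 m/s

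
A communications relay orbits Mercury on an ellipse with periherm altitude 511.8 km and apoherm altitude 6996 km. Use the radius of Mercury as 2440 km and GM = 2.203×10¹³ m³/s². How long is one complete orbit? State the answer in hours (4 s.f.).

r_p = 2440 + 511.8 = 2951.8 km = 2.9518×10⁶ m.
r_a = 2440 + 6996 = 9436.0 km = 9.4360×10⁶ m.
Semi-major axis a = (r_p + r_a)/2 = (2951.8 + 9436.0)/2 = 6193.9 km = 6.194×10⁶ m.
By Kepler's third law T = 2π√(a³/μ) = 2π × 3.284×10³ = 2.064×10⁴ s.
= 5.732 hours.

T ≈ 5.732 hours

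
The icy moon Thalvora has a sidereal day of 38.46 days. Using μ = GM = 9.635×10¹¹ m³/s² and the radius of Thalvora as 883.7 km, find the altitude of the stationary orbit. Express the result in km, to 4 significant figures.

T = 38.46 days = 3.323×10⁶ s.
A synchronous orbit has period T, so by Kepler's third law a = (μT²/4π²)^(1/3).
μT²/4π² = 9.635×10¹¹ × (3.323×10⁶)² / 39.48 = 2.695×10²³ m³.
a = 6.459×10⁷ m = 64592 km.
Altitude h = a − R = 64592 − 883.7 = 63708 km.

h_sync ≈ 63710 km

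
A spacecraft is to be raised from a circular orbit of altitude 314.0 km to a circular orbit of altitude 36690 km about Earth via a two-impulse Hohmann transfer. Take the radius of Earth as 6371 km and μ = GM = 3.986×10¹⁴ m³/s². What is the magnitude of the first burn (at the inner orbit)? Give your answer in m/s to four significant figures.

Δv ≈ 2438 m/s

r₁ = 6371 + 314.0 = 6685.0 km = 6.6850×10⁶ m.
r₂ = 6371 + 36690 = 43061 km = 4.3061×10⁷ m.
Transfer ellipse a_t = (r₁ + r₂)/2 = 2.487×10⁷ m.
At r₁: circular v_c1 = √(μ/r₁) = 7722 m/s; transfer-perigee v_p = √[μ(2/r₁ − 1/a_t)] = 10160 m/s.
Δv₁ = v_p − v_c1 = 2438 m/s.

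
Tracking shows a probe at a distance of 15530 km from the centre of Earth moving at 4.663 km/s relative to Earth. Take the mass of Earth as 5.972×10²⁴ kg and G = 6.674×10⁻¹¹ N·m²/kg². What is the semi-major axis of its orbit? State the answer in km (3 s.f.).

μ = GM = 6.674×10⁻¹¹ × 5.972×10²⁴ = 3.986×10¹⁴ m³/s².
r = 1.553×10⁷ m.
Specific orbital energy ε = v²/2 − μ/r = (4663)²/2 − 3.986×10¹⁴/1.553×10⁷ = -1.479×10⁷ J/kg.
Since ε = −μ/(2a), a = −μ/(2ε) = 1.347×10⁷ m = 13472 km.

a ≈ 13500 km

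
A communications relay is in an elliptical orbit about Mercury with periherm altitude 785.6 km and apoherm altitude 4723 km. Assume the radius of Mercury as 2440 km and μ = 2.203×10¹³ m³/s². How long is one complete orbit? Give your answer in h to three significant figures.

T ≈ 4.40 h

r_p = 2440 + 785.6 = 3225.6 km = 3.2256×10⁶ m.
r_a = 2440 + 4723 = 7163.0 km = 7.1630×10⁶ m.
Semi-major axis a = (r_p + r_a)/2 = (3225.6 + 7163.0)/2 = 5194.3 km = 5.194×10⁶ m.
By Kepler's third law T = 2π√(a³/μ) = 2π × 2.522×10³ = 1.585×10⁴ s.
= 4.402 h.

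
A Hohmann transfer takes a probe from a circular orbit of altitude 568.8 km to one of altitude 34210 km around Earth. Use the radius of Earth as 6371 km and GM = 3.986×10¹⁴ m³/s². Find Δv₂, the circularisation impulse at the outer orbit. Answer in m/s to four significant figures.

r₁ = 6371 + 568.8 = 6939.8 km = 6.9398×10⁶ m.
r₂ = 6371 + 34210 = 40581 km = 4.0581×10⁷ m.
Transfer ellipse a_t = (r₁ + r₂)/2 = 2.376×10⁷ m.
At r₁: circular v_c1 = √(μ/r₁) = 7579 m/s; transfer-perigee v_p = √[μ(2/r₁ − 1/a_t)] = 9904 m/s.
At r₂: circular v_c2 = √(μ/r₂) = 3134 m/s; transfer-apogee v_a = √[μ(2/r₂ − 1/a_t)] = 1694 m/s.
Δv₂ = v_c2 − v_a = 1440 m/s.

Δv ≈ 1440 m/s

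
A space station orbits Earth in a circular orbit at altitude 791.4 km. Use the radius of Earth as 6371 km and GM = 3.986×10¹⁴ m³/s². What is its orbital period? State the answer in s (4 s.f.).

r = 6371 + 791.4 = 7162.4 km = 7.1624×10⁶ m.
Kepler's third law: T = 2π√(r³/μ) = 2π√((7.162×10⁶)³ / 3.986×10¹⁴).
r³/μ = 9.218×10⁵ s², so T = 2π × 9.601×10² = 6.033×10³ s.

T ≈ 6033 s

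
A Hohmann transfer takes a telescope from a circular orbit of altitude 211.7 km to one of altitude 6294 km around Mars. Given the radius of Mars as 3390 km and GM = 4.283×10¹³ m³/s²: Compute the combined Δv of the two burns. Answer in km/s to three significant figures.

Δv_total ≈ 1.27 km/s

r₁ = 3390 + 211.7 = 3601.7 km = 3.6017×10⁶ m.
r₂ = 3390 + 6294 = 9684.0 km = 9.6840×10⁶ m.
Transfer ellipse a_t = (r₁ + r₂)/2 = 6.643×10⁶ m.
At r₁: circular v_c1 = √(μ/r₁) = 3448 m/s; transfer-periapsis v_p = √[μ(2/r₁ − 1/a_t)] = 4164 m/s.
Δv₁ = v_p − v_c1 = 715.2 m/s.
At r₂: circular v_c2 = √(μ/r₂) = 2103 m/s; transfer-apoapsis v_a = √[μ(2/r₂ − 1/a_t)] = 1549 m/s.
Δv₂ = v_c2 − v_a = 554.5 m/s.
Total Δv = Δv₁ + Δv₂ = 1270 m/s = 1.270 km/s.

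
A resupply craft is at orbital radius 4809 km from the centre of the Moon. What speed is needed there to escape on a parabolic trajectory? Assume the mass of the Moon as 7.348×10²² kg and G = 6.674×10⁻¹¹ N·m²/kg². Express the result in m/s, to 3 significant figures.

v_esc ≈ 1430 m/s

μ = GM = 6.674×10⁻¹¹ × 7.348×10²² = 4.904×10¹² m³/s².
r = 4809 km = 4.809×10⁶ m.
Escape speed v_esc = √(2μ/r) = √(2 × 4.904×10¹² / 4.809×10⁶) = √(2.040×10⁶) = 1428 m/s.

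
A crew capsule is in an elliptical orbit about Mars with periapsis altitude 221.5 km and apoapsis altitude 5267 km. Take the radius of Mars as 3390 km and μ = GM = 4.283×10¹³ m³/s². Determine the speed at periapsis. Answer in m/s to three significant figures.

v ≈ 4090 m/s

r_p = 3390 + 221.5 = 3611.5 km = 3.6115×10⁶ m.
r_a = 3390 + 5267 = 8657.0 km = 8.6570×10⁶ m.
Semi-major axis a = (r_p + r_a)/2 = 6134.2 km = 6.134×10⁶ m.
Vis-viva: v² = μ(2/r − 1/a) = 4.283×10¹³ × (5.538×10⁻⁷ − 1.630×10⁻⁷) = 1.674×10⁷ m²/s².
v = 4091 m/s.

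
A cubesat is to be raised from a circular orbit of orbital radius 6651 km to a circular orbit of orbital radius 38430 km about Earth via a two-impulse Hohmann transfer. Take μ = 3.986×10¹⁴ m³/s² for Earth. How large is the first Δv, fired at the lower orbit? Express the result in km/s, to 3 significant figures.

r₁ = 6651 km = 6.651×10⁶ m.
r₂ = 38430 km = 3.843×10⁷ m.
Transfer ellipse a_t = (r₁ + r₂)/2 = 2.254×10⁷ m.
At r₁: circular v_c1 = √(μ/r₁) = 7742 m/s; transfer-perigee v_p = √[μ(2/r₁ − 1/a_t)] = 10110 m/s.
Δv₁ = v_p − v_c1 = 2367 m/s.
= 2.367 km/s.

Δv ≈ 2.37 km/s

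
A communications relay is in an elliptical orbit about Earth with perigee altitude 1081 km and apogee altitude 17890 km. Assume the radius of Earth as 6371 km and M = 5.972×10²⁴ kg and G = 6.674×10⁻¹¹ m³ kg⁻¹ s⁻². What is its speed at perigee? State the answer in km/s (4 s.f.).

μ = GM = 6.674×10⁻¹¹ × 5.972×10²⁴ = 3.986×10¹⁴ m³/s².
r_p = 6371 + 1081 = 7452.0 km = 7.4520×10⁶ m.
r_a = 6371 + 17890 = 24261 km = 2.4261×10⁷ m.
Semi-major axis a = (r_p + r_a)/2 = 15856 km = 1.586×10⁷ m.
Vis-viva: v² = μ(2/r − 1/a) = 3.986×10¹⁴ × (2.684×10⁻⁷ − 6.307×10⁻⁸) = 8.183×10⁷ m²/s².
v = 9046 m/s = 9.046 km/s.

v ≈ 9.046 km/s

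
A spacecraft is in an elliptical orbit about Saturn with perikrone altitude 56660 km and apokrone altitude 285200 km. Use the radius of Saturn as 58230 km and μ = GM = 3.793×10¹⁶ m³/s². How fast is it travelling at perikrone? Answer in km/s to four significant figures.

v ≈ 22.24 km/s

r_p = 58230 + 56660 = 114890 km = 1.1489×10⁸ m.
r_a = 58230 + 285200 = 343430 km = 3.4343×10⁸ m.
Semi-major axis a = (r_p + r_a)/2 = 2.2916×10⁵ km = 2.292×10⁸ m.
Vis-viva: v² = μ(2/r − 1/a) = 3.793×10¹⁶ × (1.741×10⁻⁸ − 4.364×10⁻⁹) = 4.948×10⁸ m²/s².
v = 22240 m/s = 22.24 km/s.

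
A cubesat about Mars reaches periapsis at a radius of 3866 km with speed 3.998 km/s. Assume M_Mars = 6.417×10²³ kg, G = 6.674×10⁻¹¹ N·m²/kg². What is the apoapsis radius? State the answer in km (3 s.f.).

apoapsis radius ≈ 10000 km

μ = GM = 6.674×10⁻¹¹ × 6.417×10²³ = 4.283×10¹³ m³/s².
r_p = 3.866×10⁶ m.
Specific energy ε = v²/2 − μ/r = -3.086×10⁶ J/kg, so a = −μ/(2ε) = 6.939×10⁶ m.
The apsides satisfy r_p + r_a = 2a, so the apoapsis radius is 2a − r_p = 1.001×10⁷ m = 10012 km.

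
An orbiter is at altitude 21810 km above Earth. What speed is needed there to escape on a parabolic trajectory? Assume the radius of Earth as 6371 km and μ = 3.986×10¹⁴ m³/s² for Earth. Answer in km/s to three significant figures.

r = 6371 + 21810 = 28181 km = 2.8181×10⁷ m.
Escape speed v_esc = √(2μ/r) = √(2 × 3.986×10¹⁴ / 2.818×10⁷) = √(2.829×10⁷) = 5319 m/s.
= 5.319 km/s.

v_esc ≈ 5.32 km/s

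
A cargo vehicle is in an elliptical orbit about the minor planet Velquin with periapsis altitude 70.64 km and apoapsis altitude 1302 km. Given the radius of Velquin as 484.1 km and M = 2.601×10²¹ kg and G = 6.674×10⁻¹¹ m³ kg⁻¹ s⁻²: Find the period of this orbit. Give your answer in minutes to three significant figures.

μ = GM = 6.674×10⁻¹¹ × 2.601×10²¹ = 1.736×10¹¹ m³/s².
r_p = 484.1 + 70.64 = 554.74 km = 5.5474×10⁵ m.
r_a = 484.1 + 1302 = 1786.1 km = 1.7861×10⁶ m.
Semi-major axis a = (r_p + r_a)/2 = (554.74 + 1786.1)/2 = 1170.4 km = 1.170×10⁶ m.
By Kepler's third law T = 2π√(a³/μ) = 2π × 3.039×10³ = 1.910×10⁴ s.
= 318.3 minutes.

T ≈ 318 minutes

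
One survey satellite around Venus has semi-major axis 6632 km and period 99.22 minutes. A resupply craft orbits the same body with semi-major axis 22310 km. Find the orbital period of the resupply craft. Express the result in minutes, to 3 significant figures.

T₂ ≈ 612 minutes

Kepler's third law: T² ∝ a³, so T₂ = T₁ (a₂/a₁)^(3/2).
a₂/a₁ = 3.364, (a₂/a₁)^(3/2) = 6.170.
T₂ = 99.22 × 6.170 = 612.2 minutes.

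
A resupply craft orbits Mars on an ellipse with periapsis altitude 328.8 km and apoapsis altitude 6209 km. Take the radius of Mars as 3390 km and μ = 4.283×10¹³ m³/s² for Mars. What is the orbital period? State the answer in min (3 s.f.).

T ≈ 275 min

r_p = 3390 + 328.8 = 3718.8 km = 3.7188×10⁶ m.
r_a = 3390 + 6209 = 9599.0 km = 9.5990×10⁶ m.
Semi-major axis a = (r_p + r_a)/2 = (3718.8 + 9599.0)/2 = 6658.9 km = 6.659×10⁶ m.
By Kepler's third law T = 2π√(a³/μ) = 2π × 2.626×10³ = 1.650×10⁴ s.
= 275.0 min.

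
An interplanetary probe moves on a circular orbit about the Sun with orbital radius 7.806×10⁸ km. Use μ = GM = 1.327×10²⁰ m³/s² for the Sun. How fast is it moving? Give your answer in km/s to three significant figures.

v ≈ 13.0 km/s

r = 7.806×10⁸ km = 7.806×10¹¹ m.
For a circular orbit v = √(μ/r) = √(1.327×10²⁰ / 7.806×10¹¹) = √(1.700×10⁸) = 13040 m/s.
That is 13.04 km/s.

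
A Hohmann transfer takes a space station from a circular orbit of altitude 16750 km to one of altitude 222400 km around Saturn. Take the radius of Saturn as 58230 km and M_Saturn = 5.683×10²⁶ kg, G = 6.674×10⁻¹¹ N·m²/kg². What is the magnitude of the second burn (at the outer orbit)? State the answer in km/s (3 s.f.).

μ = GM = 6.674×10⁻¹¹ × 5.683×10²⁶ = 3.793×10¹⁶ m³/s².
r₁ = 58230 + 16750 = 74980 km = 7.4980×10⁷ m.
r₂ = 58230 + 222400 = 280630 km = 2.8063×10⁸ m.
Transfer ellipse a_t = (r₁ + r₂)/2 = 1.778×10⁸ m.
At r₁: circular v_c1 = √(μ/r₁) = 22490 m/s; transfer-perikrone v_p = √[μ(2/r₁ − 1/a_t)] = 28260 m/s.
At r₂: circular v_c2 = √(μ/r₂) = 11630 m/s; transfer-apokrone v_a = √[μ(2/r₂ − 1/a_t)] = 7549 m/s.
Δv₂ = v_c2 − v_a = 4076 m/s.
= 4.076 km/s.

Δv ≈ 4.08 km/s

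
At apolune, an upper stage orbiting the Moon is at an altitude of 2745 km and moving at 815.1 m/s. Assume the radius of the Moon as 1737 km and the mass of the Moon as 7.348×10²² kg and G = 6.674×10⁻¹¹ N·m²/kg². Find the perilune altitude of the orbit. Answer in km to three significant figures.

μ = GM = 6.674×10⁻¹¹ × 7.348×10²² = 4.904×10¹² m³/s².
r_a = 1737 + 2745 = 4482.0 km = 4.482×10⁶ m.
Specific energy ε = v²/2 − μ/r = -7.620×10⁵ J/kg, so a = −μ/(2ε) = 3.218×10⁶ m.
The apsides satisfy r_p + r_a = 2a, so the perilune radius is 2a − r_a = 1.954×10⁶ m = 1954.0 km.
Perilune altitude = 1954.0 − 1737 = 217.00 km.

perilune altitude ≈ 217 km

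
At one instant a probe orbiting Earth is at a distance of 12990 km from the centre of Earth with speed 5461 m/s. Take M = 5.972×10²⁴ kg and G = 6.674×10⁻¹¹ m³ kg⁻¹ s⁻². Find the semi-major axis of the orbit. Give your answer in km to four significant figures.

μ = GM = 6.674×10⁻¹¹ × 5.972×10²⁴ = 3.986×10¹⁴ m³/s².
r = 1.299×10⁷ m.
Vis-viva rearranged: 1/a = 2/r − v²/μ = 1.540×10⁻⁷ − 7.482×10⁻⁸ = 7.914×10⁻⁸ m⁻¹.
a = 1.264×10⁷ m = 12636 km.

a ≈ 12640 km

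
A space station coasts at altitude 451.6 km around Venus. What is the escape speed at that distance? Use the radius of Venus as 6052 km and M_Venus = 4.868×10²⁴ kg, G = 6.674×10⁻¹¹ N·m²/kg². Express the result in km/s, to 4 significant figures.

μ = GM = 6.674×10⁻¹¹ × 4.868×10²⁴ = 3.249×10¹⁴ m³/s².
r = 6052 + 451.6 = 6503.6 km = 6.5036×10⁶ m.
Escape speed v_esc = √(2μ/r) = √(2 × 3.249×10¹⁴ / 6.504×10⁶) = √(9.991×10⁷) = 9996 m/s.
= 9.996 km/s.

v_esc ≈ 9.996 km/s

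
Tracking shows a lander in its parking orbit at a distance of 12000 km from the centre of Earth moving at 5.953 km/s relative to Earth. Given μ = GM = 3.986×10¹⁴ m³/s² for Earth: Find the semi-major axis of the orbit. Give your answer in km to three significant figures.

r = 1.200×10⁷ m.
Specific orbital energy ε = v²/2 − μ/r = (5953)²/2 − 3.986×10¹⁴/1.200×10⁷ = -1.550×10⁷ J/kg.
Since ε = −μ/(2a), a = −μ/(2ε) = 1.286×10⁷ m = 12860 km.

a ≈ 12900 km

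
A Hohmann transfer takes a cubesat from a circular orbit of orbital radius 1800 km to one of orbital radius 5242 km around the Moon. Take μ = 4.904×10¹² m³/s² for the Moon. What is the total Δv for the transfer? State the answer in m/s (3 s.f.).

r₁ = 1800 km = 1.800×10⁶ m.
r₂ = 5242 km = 5.242×10⁶ m.
Transfer ellipse a_t = (r₁ + r₂)/2 = 3.521×10⁶ m.
At r₁: circular v_c1 = √(μ/r₁) = 1651 m/s; transfer-perilune v_p = √[μ(2/r₁ − 1/a_t)] = 2014 m/s.
Δv₁ = v_p − v_c1 = 363.4 m/s.
At r₂: circular v_c2 = √(μ/r₂) = 967.2 m/s; transfer-apolune v_a = √[μ(2/r₂ − 1/a_t)] = 691.6 m/s.
Δv₂ = v_c2 − v_a = 275.7 m/s.
Total Δv = Δv₁ + Δv₂ = 639.1 m/s.

Δv_total ≈ 639 m/s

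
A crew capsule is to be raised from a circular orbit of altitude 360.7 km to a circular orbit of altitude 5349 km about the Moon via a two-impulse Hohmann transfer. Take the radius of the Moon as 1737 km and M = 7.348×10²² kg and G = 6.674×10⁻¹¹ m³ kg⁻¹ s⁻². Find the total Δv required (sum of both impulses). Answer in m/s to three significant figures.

μ = GM = 6.674×10⁻¹¹ × 7.348×10²² = 4.904×10¹² m³/s².
r₁ = 1737 + 360.7 = 2097.7 km = 2.0977×10⁶ m.
r₂ = 1737 + 5349 = 7086.0 km = 7.0860×10⁶ m.
Transfer ellipse a_t = (r₁ + r₂)/2 = 4.592×10⁶ m.
At r₁: circular v_c1 = √(μ/r₁) = 1529 m/s; transfer-perilune v_p = √[μ(2/r₁ − 1/a_t)] = 1899 m/s.
Δv₁ = v_p − v_c1 = 370.4 m/s.
At r₂: circular v_c2 = √(μ/r₂) = 831.9 m/s; transfer-apolune v_a = √[μ(2/r₂ − 1/a_t)] = 562.3 m/s.
Δv₂ = v_c2 − v_a = 269.6 m/s.
Total Δv = Δv₁ + Δv₂ = 640.0 m/s.

Δv_total ≈ 640 m/s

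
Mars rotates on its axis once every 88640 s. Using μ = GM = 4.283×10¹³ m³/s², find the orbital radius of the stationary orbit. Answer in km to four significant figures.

r_sync ≈ 20430 km

A synchronous orbit has period T, so by Kepler's third law a = (μT²/4π²)^(1/3).
μT²/4π² = 4.283×10¹³ × (8.864×10⁴)² / 39.48 = 8.524×10²¹ m³.
a = 2.043×10⁷ m = 20428 km.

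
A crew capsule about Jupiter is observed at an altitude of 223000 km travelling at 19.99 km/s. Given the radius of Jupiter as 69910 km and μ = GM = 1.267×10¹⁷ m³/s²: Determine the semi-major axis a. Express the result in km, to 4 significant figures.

r = 69910 + 223000 = 2.9291×10⁵ km = 2.929×10⁸ m.
Specific orbital energy ε = v²/2 − μ/r = (19990)²/2 − 1.267×10¹⁷/2.929×10⁸ = -2.328×10⁸ J/kg.
Since ε = −μ/(2a), a = −μ/(2ε) = 2.722×10⁸ m = 2.7217×10⁵ km.

a ≈ 2.722×10⁵ km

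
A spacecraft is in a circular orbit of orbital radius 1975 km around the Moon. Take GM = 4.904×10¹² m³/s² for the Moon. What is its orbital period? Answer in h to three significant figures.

r = 1975 km = 1.975×10⁶ m.
Kepler's third law: T = 2π√(r³/μ) = 2π√((1.975×10⁶)³ / 4.904×10¹²).
r³/μ = 1.571×10⁶ s², so T = 2π × 1.253×10³ = 7.875×10³ s.
Converting: 7.875×10³ s ÷ 3600 = 2.188 h.

T ≈ 2.19 h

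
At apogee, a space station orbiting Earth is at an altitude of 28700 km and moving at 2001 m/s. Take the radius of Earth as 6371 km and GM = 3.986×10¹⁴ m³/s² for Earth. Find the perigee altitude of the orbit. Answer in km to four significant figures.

perigee altitude ≈ 1127 km

r_a = 6371 + 28700 = 35071 km = 3.507×10⁷ m.
Specific energy ε = v²/2 − μ/r = -9.364×10⁶ J/kg, so a = −μ/(2ε) = 2.128×10⁷ m.
The apsides satisfy r_p + r_a = 2a, so the perigee radius is 2a − r_a = 7.498×10⁶ m = 7498.5 km.
Perigee altitude = 7498.5 − 6371 = 1127.5 km.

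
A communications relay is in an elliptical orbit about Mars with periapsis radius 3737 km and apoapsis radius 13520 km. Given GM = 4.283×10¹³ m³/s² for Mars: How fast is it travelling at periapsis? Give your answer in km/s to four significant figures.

Semi-major axis a = (r_p + r_a)/2 = 8628.5 km = 8.628×10⁶ m.
Vis-viva: v² = μ(2/r − 1/a) = 4.283×10¹³ × (5.352×10⁻⁷ − 1.159×10⁻⁷) = 1.796×10⁷ m²/s².
v = 4238 m/s = 4.238 km/s.

v ≈ 4.238 km/s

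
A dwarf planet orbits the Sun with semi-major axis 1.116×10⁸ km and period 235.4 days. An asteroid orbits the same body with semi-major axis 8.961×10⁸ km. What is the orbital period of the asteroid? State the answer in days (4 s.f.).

Kepler's third law: T² ∝ a³, so T₂ = T₁ (a₂/a₁)^(3/2).
a₂/a₁ = 8.030, (a₂/a₁)^(3/2) = 22.75.
T₂ = 235.4 × 22.75 = 5356 days.

T₂ ≈ 5356 days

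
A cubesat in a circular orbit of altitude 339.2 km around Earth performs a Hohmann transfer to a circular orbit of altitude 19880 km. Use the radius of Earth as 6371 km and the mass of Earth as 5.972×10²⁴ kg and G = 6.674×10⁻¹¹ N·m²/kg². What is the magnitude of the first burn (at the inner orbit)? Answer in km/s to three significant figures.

Δv ≈ 2.02 km/s

μ = GM = 6.674×10⁻¹¹ × 5.972×10²⁴ = 3.986×10¹⁴ m³/s².
r₁ = 6371 + 339.2 = 6710.2 km = 6.7102×10⁶ m.
r₂ = 6371 + 19880 = 26251 km = 2.6251×10⁷ m.
Transfer ellipse a_t = (r₁ + r₂)/2 = 1.648×10⁷ m.
At r₁: circular v_c1 = √(μ/r₁) = 7707 m/s; transfer-perigee v_p = √[μ(2/r₁ − 1/a_t)] = 9727 m/s.
Δv₁ = v_p − v_c1 = 2020 m/s.
= 2.020 km/s.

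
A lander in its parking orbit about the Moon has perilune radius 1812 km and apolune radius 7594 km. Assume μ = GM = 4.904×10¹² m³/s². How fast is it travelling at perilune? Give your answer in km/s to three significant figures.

v ≈ 2.09 km/s

Semi-major axis a = (r_p + r_a)/2 = 4703.0 km = 4.703×10⁶ m.
Vis-viva: v² = μ(2/r − 1/a) = 4.904×10¹² × (1.104×10⁻⁶ − 2.126×10⁻⁷) = 4.370×10⁶ m²/s².
v = 2090 m/s = 2.090 km/s.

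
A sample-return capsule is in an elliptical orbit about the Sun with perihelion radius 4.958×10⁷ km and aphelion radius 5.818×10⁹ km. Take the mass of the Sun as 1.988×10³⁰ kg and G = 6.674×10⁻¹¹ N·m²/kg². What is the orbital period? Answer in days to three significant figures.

μ = GM = 6.674×10⁻¹¹ × 1.988×10³⁰ = 1.327×10²⁰ m³/s².
Semi-major axis a = (r_p + r_a)/2 = (4.9580×10⁷ + 5.8180×10⁹)/2 = 2.9338×10⁹ km = 2.934×10¹² m.
By Kepler's third law T = 2π√(a³/μ) = 2π × 4.363×10⁸ = 2.741×10⁹ s.
= 31730 days.

T ≈ 31700 days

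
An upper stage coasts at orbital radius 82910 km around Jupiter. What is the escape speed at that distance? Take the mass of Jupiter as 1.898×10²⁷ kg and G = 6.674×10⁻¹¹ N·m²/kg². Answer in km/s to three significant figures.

v_esc ≈ 55.3 km/s

μ = GM = 6.674×10⁻¹¹ × 1.898×10²⁷ = 1.267×10¹⁷ m³/s².
r = 82910 km = 8.291×10⁷ m.
Escape speed v_esc = √(2μ/r) = √(2 × 1.267×10¹⁷ / 8.291×10⁷) = √(3.056×10⁹) = 55280 m/s.
= 55.28 km/s.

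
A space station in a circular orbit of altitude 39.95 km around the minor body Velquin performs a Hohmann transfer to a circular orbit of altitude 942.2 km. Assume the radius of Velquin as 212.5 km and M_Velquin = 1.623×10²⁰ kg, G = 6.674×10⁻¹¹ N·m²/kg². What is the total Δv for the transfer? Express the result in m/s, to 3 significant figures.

Δv_total ≈ 97.1 m/s

μ = GM = 6.674×10⁻¹¹ × 1.623×10²⁰ = 1.083×10¹⁰ m³/s².
r₁ = 212.5 + 39.95 = 252.45 km = 2.5245×10⁵ m.
r₂ = 212.5 + 942.2 = 1154.7 km = 1.1547×10⁶ m.
Transfer ellipse a_t = (r₁ + r₂)/2 = 7.036×10⁵ m.
At r₁: circular v_c1 = √(μ/r₁) = 207.1 m/s; transfer-periapsis v_p = √[μ(2/r₁ − 1/a_t)] = 265.4 m/s.
Δv₁ = v_p − v_c1 = 58.22 m/s.
At r₂: circular v_c2 = √(μ/r₂) = 96.85 m/s; transfer-apoapsis v_a = √[μ(2/r₂ − 1/a_t)] = 58.02 m/s.
Δv₂ = v_c2 − v_a = 38.84 m/s.
Total Δv = Δv₁ + Δv₂ = 97.06 m/s.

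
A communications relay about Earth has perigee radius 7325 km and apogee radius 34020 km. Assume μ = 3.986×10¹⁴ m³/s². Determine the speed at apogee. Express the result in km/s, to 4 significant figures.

v ≈ 2.038 km/s

Semi-major axis a = (r_p + r_a)/2 = 20672 km = 2.067×10⁷ m.
Vis-viva: v² = μ(2/r − 1/a) = 3.986×10¹⁴ × (5.879×10⁻⁸ − 4.837×10⁻⁸) = 4.152×10⁶ m²/s².
v = 2038 m/s = 2.038 km/s.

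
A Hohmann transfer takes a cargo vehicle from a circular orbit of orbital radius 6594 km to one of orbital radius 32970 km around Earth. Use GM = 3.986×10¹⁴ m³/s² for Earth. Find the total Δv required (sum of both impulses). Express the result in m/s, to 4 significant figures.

r₁ = 6594 km = 6.594×10⁶ m.
r₂ = 32970 km = 3.297×10⁷ m.
Transfer ellipse a_t = (r₁ + r₂)/2 = 1.978×10⁷ m.
At r₁: circular v_c1 = √(μ/r₁) = 7775 m/s; transfer-perigee v_p = √[μ(2/r₁ − 1/a_t)] = 10040 m/s.
Δv₁ = v_p − v_c1 = 2262 m/s.
At r₂: circular v_c2 = √(μ/r₂) = 3477 m/s; transfer-apogee v_a = √[μ(2/r₂ − 1/a_t)] = 2007 m/s.
Δv₂ = v_c2 − v_a = 1470 m/s.
Total Δv = Δv₁ + Δv₂ = 3732 m/s.

Δv_total ≈ 3732 m/s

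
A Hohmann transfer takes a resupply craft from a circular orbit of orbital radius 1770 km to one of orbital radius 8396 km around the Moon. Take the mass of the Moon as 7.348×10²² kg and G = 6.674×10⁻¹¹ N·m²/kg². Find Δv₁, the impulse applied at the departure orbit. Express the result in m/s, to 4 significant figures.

Δv ≈ 474.8 m/s

μ = GM = 6.674×10⁻¹¹ × 7.348×10²² = 4.904×10¹² m³/s².
r₁ = 1770 km = 1.770×10⁶ m.
r₂ = 8396 km = 8.396×10⁶ m.
Transfer ellipse a_t = (r₁ + r₂)/2 = 5.083×10⁶ m.
At r₁: circular v_c1 = √(μ/r₁) = 1665 m/s; transfer-perilune v_p = √[μ(2/r₁ − 1/a_t)] = 2139 m/s.
Δv₁ = v_p − v_c1 = 474.8 m/s.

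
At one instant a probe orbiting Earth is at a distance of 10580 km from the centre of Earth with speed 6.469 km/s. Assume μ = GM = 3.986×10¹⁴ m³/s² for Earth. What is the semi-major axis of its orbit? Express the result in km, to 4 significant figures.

r = 1.058×10⁷ m.
Specific orbital energy ε = v²/2 − μ/r = (6469)²/2 − 3.986×10¹⁴/1.058×10⁷ = -1.675×10⁷ J/kg.
Since ε = −μ/(2a), a = −μ/(2ε) = 1.190×10⁷ m = 11898 km.

a ≈ 11900 km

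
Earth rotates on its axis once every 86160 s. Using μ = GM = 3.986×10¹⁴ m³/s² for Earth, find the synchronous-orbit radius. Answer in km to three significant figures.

A synchronous orbit has period T, so by Kepler's third law a = (μT²/4π²)^(1/3).
μT²/4π² = 3.986×10¹⁴ × (8.616×10⁴)² / 39.48 = 7.495×10²² m³.
a = 4.216×10⁷ m = 42163 km.

r_sync ≈ 42200 km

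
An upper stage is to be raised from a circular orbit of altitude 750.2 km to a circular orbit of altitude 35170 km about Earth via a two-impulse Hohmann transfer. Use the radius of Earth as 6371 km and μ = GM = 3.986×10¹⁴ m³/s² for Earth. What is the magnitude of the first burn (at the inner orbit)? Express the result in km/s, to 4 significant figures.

r₁ = 6371 + 750.2 = 7121.2 km = 7.1212×10⁶ m.
r₂ = 6371 + 35170 = 41541 km = 4.1541×10⁷ m.
Transfer ellipse a_t = (r₁ + r₂)/2 = 2.433×10⁷ m.
At r₁: circular v_c1 = √(μ/r₁) = 7482 m/s; transfer-perigee v_p = √[μ(2/r₁ − 1/a_t)] = 9776 m/s.
Δv₁ = v_p − v_c1 = 2294 m/s.
= 2.294 km/s.

Δv ≈ 2.294 km/s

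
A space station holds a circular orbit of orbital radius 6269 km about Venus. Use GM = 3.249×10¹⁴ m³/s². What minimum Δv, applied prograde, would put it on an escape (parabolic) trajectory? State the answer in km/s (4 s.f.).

r = 6269 km = 6.269×10⁶ m.
Circular speed v_c = √(μ/r) = 7199 m/s.
Escape speed v_esc = √(2μ/r) = √2 × v_c = 10180 m/s.
Δv = v_esc − v_c = 2982 m/s = 2.982 km/s.

Δv ≈ 2.982 km/s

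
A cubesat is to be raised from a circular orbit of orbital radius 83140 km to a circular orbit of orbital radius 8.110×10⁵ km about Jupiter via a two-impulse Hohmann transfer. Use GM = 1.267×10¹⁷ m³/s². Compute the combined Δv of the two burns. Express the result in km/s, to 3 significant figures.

Δv_total ≈ 20.6 km/s

r₁ = 83140 km = 8.314×10⁷ m.
r₂ = 8.110×10⁵ km = 8.110×10⁸ m.
Transfer ellipse a_t = (r₁ + r₂)/2 = 4.471×10⁸ m.
At r₁: circular v_c1 = √(μ/r₁) = 39040 m/s; transfer-perijove v_p = √[μ(2/r₁ − 1/a_t)] = 52580 m/s.
Δv₁ = v_p − v_c1 = 13540 m/s.
At r₂: circular v_c2 = √(μ/r₂) = 12500 m/s; transfer-apojove v_a = √[μ(2/r₂ − 1/a_t)] = 5390 m/s.
Δv₂ = v_c2 − v_a = 7109 m/s.
Total Δv = Δv₁ + Δv₂ = 20650 m/s = 20.65 km/s.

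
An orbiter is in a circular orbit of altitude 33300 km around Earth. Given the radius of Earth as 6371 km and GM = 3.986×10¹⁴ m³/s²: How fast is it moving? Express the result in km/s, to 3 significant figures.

r = 6371 + 33300 = 39671 km = 3.9671×10⁷ m.
For a circular orbit v = √(μ/r) = √(3.986×10¹⁴ / 3.967×10⁷) = √(1.005×10⁷) = 3170 m/s.
That is 3.170 km/s.

v ≈ 3.17 km/s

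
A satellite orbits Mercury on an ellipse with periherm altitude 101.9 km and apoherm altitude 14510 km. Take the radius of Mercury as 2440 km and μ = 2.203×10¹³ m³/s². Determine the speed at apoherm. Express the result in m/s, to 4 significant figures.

v ≈ 582.2 m/s

r_p = 2440 + 101.9 = 2541.9 km = 2.5419×10⁶ m.
r_a = 2440 + 14510 = 16950 km = 1.6950×10⁷ m.
Semi-major axis a = (r_p + r_a)/2 = 9746.0 km = 9.746×10⁶ m.
Vis-viva: v² = μ(2/r − 1/a) = 2.203×10¹³ × (1.180×10⁻⁷ − 1.026×10⁻⁷) = 3.390×10⁵ m²/s².
v = 582.2 m/s.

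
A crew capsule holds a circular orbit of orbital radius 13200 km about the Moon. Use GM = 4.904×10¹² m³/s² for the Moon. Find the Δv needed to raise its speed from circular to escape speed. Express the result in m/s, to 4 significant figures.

r = 13200 km = 1.320×10⁷ m.
Circular speed v_c = √(μ/r) = 609.5 m/s.
Escape speed v_esc = √(2μ/r) = √2 × v_c = 862.0 m/s.
Δv = v_esc − v_c = 252.5 m/s.

Δv ≈ 252.5 m/s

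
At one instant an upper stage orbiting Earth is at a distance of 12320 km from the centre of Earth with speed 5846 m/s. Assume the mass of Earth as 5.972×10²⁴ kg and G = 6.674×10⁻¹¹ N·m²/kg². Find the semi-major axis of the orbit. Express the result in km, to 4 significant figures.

μ = GM = 6.674×10⁻¹¹ × 5.972×10²⁴ = 3.986×10¹⁴ m³/s².
r = 1.232×10⁷ m.
Specific orbital energy ε = v²/2 − μ/r = (5846)²/2 − 3.986×10¹⁴/1.232×10⁷ = -1.526×10⁷ J/kg.
Since ε = −μ/(2a), a = −μ/(2ε) = 1.306×10⁷ m = 13056 km.

a ≈ 13060 km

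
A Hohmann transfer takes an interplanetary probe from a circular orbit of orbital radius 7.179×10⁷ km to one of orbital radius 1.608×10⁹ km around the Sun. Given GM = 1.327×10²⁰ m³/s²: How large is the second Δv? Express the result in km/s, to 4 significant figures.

Δv ≈ 6.428 km/s

r₁ = 7.179×10⁷ km = 7.179×10¹⁰ m.
r₂ = 1.608×10⁹ km = 1.608×10¹² m.
Transfer ellipse a_t = (r₁ + r₂)/2 = 8.399×10¹¹ m.
At r₁: circular v_c1 = √(μ/r₁) = 42990 m/s; transfer-perihelion v_p = √[μ(2/r₁ − 1/a_t)] = 59490 m/s.
At r₂: circular v_c2 = √(μ/r₂) = 9084 m/s; transfer-aphelion v_a = √[μ(2/r₂ − 1/a_t)] = 2656 m/s.
Δv₂ = v_c2 − v_a = 6428 m/s.
= 6.428 km/s.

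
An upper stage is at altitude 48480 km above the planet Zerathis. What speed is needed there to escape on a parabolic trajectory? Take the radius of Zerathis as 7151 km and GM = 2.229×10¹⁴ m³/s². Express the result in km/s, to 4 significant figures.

r = 7151 + 48480 = 55631 km = 5.5631×10⁷ m.
Escape speed v_esc = √(2μ/r) = √(2 × 2.229×10¹⁴ / 5.563×10⁷) = √(8.014×10⁶) = 2831 m/s.
= 2.831 km/s.

v_esc ≈ 2.831 km/s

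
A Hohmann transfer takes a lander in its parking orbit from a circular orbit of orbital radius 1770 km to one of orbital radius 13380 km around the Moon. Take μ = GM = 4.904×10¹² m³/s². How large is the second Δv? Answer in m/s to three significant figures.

Δv ≈ 313 m/s

r₁ = 1770 km = 1.770×10⁶ m.
r₂ = 13380 km = 1.338×10⁷ m.
Transfer ellipse a_t = (r₁ + r₂)/2 = 7.575×10⁶ m.
At r₁: circular v_c1 = √(μ/r₁) = 1665 m/s; transfer-perilune v_p = √[μ(2/r₁ − 1/a_t)] = 2212 m/s.
At r₂: circular v_c2 = √(μ/r₂) = 605.4 m/s; transfer-apolune v_a = √[μ(2/r₂ − 1/a_t)] = 292.6 m/s.
Δv₂ = v_c2 − v_a = 312.8 m/s.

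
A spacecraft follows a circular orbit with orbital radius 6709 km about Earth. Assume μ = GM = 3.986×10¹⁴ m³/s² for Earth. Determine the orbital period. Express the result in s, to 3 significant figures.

r = 6709 km = 6.709×10⁶ m.
Kepler's third law: T = 2π√(r³/μ) = 2π√((6.709×10⁶)³ / 3.986×10¹⁴).
r³/μ = 7.576×10⁵ s², so T = 2π × 8.704×10² = 5.469×10³ s.

T ≈ 5470 s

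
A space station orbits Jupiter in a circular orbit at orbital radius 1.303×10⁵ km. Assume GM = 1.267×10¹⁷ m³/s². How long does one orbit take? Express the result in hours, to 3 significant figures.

T ≈ 7.29 hours

r = 1.303×10⁵ km = 1.303×10⁸ m.
Kepler's third law: T = 2π√(r³/μ) = 2π√((1.303×10⁸)³ / 1.267×10¹⁷).
r³/μ = 1.746×10⁷ s², so T = 2π × 4.179×10³ = 2.625×10⁴ s.
Converting: 2.625×10⁴ s ÷ 3600 = 7.293 hours.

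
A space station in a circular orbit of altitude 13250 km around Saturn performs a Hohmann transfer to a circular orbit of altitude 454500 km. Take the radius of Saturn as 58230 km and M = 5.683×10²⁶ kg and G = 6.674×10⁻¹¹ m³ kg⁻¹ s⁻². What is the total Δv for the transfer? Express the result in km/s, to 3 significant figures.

Δv_total ≈ 11.8 km/s

μ = GM = 6.674×10⁻¹¹ × 5.683×10²⁶ = 3.793×10¹⁶ m³/s².
r₁ = 58230 + 13250 = 71480 km = 7.1480×10⁷ m.
r₂ = 58230 + 454500 = 512730 km = 5.1273×10⁸ m.
Transfer ellipse a_t = (r₁ + r₂)/2 = 2.921×10⁸ m.
At r₁: circular v_c1 = √(μ/r₁) = 23040 m/s; transfer-perikrone v_p = √[μ(2/r₁ − 1/a_t)] = 30520 m/s.
Δv₁ = v_p − v_c1 = 7484 m/s.
At r₂: circular v_c2 = √(μ/r₂) = 8601 m/s; transfer-apokrone v_a = √[μ(2/r₂ − 1/a_t)] = 4255 m/s.
Δv₂ = v_c2 − v_a = 4346 m/s.
Total Δv = Δv₁ + Δv₂ = 11830 m/s = 11.83 km/s.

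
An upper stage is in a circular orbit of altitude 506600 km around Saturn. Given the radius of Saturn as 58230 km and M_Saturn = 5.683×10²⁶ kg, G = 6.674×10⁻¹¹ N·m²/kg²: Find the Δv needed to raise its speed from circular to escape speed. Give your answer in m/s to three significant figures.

μ = GM = 6.674×10⁻¹¹ × 5.683×10²⁶ = 3.793×10¹⁶ m³/s².
r = 58230 + 506600 = 564830 km = 5.6483×10⁸ m.
Circular speed v_c = √(μ/r) = 8195 m/s.
Escape speed v_esc = √(2μ/r) = √2 × v_c = 11590 m/s.
Δv = v_esc − v_c = 3394 m/s.

Δv ≈ 3390 m/s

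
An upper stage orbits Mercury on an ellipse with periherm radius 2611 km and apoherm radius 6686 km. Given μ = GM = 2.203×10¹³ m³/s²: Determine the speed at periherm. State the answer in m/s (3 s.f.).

v ≈ 3480 m/s

Semi-major axis a = (r_p + r_a)/2 = 4648.5 km = 4.648×10⁶ m.
Vis-viva: v² = μ(2/r − 1/a) = 2.203×10¹³ × (7.660×10⁻⁷ − 2.151×10⁻⁷) = 1.214×10⁷ m²/s².
v = 3484 m/s.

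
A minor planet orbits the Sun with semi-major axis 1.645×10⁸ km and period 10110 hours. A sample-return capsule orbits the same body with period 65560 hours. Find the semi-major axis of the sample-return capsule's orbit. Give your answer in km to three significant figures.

Kepler's third law: a³ ∝ T², so a₂ = a₁ (T₂/T₁)^(2/3).
T₂/T₁ = 6.485, (T₂/T₁)^(2/3) = 3.477.
a₂ = 1.645×10⁸ × 3.477 = 5.720×10⁸ km.

a₂ ≈ 5.72×10⁸ km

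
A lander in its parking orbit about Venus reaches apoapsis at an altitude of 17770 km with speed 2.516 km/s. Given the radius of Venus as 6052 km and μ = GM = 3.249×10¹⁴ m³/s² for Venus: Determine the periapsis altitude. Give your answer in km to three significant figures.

periapsis altitude ≈ 1150 km

r_a = 6052 + 17770 = 23822 km = 2.382×10⁷ m.
Specific energy ε = v²/2 − μ/r = -1.047×10⁷ J/kg, so a = −μ/(2ε) = 1.551×10⁷ m.
The apsides satisfy r_p + r_a = 2a, so the periapsis radius is 2a − r_a = 7.199×10⁶ m = 7199.1 km.
Periapsis altitude = 7199.1 − 6052 = 1147.1 km.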